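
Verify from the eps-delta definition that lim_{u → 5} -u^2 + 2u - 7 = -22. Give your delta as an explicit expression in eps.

delta = min(1, eps/9)

Fix eps > 0. We want delta > 0 such that 0 < |u − 5| < delta implies |(-u^2 + 2u - 7) + 22| < eps.
(-u^2 + 2u - 7) + 22 = -u^2 + 2u + 15 = (u − 5)(-u - 3).
So |(-u^2 + 2u - 7) + 22| = |u − 5|·|-u - 3|.
Assume first that |u − 5| < 1, so |u| < 6. Then |-u - 3| ≤ 6 + 3 = 9.
Hence |(-u^2 + 2u - 7) + 22| ≤ 9|u − 5| < eps provided |u − 5| < eps/9.
Take delta = min(1, eps/9). Then 0 < |u − 5| < delta gives both |u − 5| < 1 and |u − 5| < eps/9, so |(-u^2 + 2u - 7) + 22| < eps.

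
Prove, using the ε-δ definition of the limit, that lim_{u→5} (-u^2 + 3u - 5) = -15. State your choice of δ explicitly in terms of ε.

Let ε > 0 be given. We want δ > 0 such that 0 < |u − 5| < δ implies |(-u^2 + 3u - 5) + 15| < ε.
(-u^2 + 3u - 5) + 15 = -u^2 + 3u + 10 = (u − 5)(-u - 2).
So |(-u^2 + 3u - 5) + 15| = |u − 5|·|-u - 2|.
Require δ ≤ 2. Then |u − 5| < 2 gives |u| < 7, and by the triangle inequality |-u - 2| ≤ 7 + 2 = 9.
Hence |(-u^2 + 3u - 5) + 15| ≤ 9|u − 5| < ε provided |u − 5| < ε/9.
Take δ = min(2, ε/9). Then 0 < |u − 5| < δ gives both |u − 5| < 2 and |u − 5| < ε/9, so |(-u^2 + 3u - 5) + 15| < ε.

δ = min(2, ε/9)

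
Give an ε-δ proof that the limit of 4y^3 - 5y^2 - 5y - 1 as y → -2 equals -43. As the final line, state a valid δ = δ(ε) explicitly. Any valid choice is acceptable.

Let ε > 0. We want δ > 0 such that 0 < |y + 2| < δ implies |(4y^3 - 5y^2 - 5y - 1) + 43| < ε.
(4y^3 - 5y^2 - 5y - 1) + 43 = 4y^3 - 5y^2 - 5y + 42 = (y + 2)(4y^2 - 13y + 21).
So |(4y^3 - 5y^2 - 5y - 1) + 43| = |y + 2|·|4y^2 - 13y + 21|.
Assume first that |y + 2| < 1, so |y| < 3. Then |4y^2 - 13y + 21| ≤ 4·3^2 + 13·3 + 21 = 96.
Hence |(4y^3 - 5y^2 - 5y - 1) + 43| ≤ 96|y + 2| < ε provided |y + 2| < ε/96.
Choosing δ = min(1, ε/96) ensures both conditions, hence |(4y^3 - 5y^2 - 5y - 1) + 43| < ε.

δ = min(1, ε/96)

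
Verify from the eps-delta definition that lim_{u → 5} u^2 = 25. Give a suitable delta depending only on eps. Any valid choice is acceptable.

Fix eps > 0. We seek delta > 0 with 0 < |u − 5| < delta ⇒ |u^2 − 25| < eps.
Factor: u^2 − 25 = (u − 5)(u + 5), so |u^2 − 25| = |u − 5|·|u + 5|.
Restrict delta ≤ 1. Then |u − 5| < 1 gives |u| < 6, so by the triangle inequality |u + 5| ≤ 6 + 5 = 11.
Hence |u^2 − 25| ≤ 11|u − 5|, which is < eps once |u − 5| < eps/11.
Take delta = min(1, eps/11). If 0 < |u − 5| < delta then both bounds hold and |u^2 − 25| ≤ 11|u − 5| < 11·(eps/11) = eps.

delta = min(1, eps/11)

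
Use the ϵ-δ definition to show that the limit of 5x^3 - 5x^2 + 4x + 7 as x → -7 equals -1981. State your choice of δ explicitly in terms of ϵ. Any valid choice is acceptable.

δ = min(1, ϵ/924)

Fix ϵ > 0. We want δ > 0 such that 0 < |x + 7| < δ implies |(5x^3 - 5x^2 + 4x + 7) + 1981| < ϵ.
(5x^3 - 5x^2 + 4x + 7) + 1981 = 5x^3 - 5x^2 + 4x + 1988 = (x + 7)(5x^2 - 40x + 284).
So |(5x^3 - 5x^2 + 4x + 7) + 1981| = |x + 7|·|5x^2 - 40x + 284|.
Assume first that |x + 7| < 1, so |x| < 8. Then |5x^2 - 40x + 284| ≤ 5·8^2 + 40·8 + 284 = 924.
Hence |(5x^3 - 5x^2 + 4x + 7) + 1981| ≤ 924|x + 7| < ϵ provided |x + 7| < ϵ/924.
Choosing δ = min(1, ϵ/924) ensures both conditions, hence |(5x^3 - 5x^2 + 4x + 7) + 1981| < ϵ.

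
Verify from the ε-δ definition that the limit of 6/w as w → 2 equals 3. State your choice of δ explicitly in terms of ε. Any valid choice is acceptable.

δ = min(1, (1/3)ε)

Suppose ε > 0. We seek δ > 0 such that 0 < |w − 2| < δ implies |6/w − 3| < ε.
|6/w − 3| = 6·|2 − w|/(2·|w|) = 6|w − 2|/(2|w|).
Restrict δ ≤ 1. Then |w − 2| < 1 gives |w| > 1, so 2|w| > 2.
Then |6/w − 3| < 6|w − 2|/2, which is < ε when |w − 2| < (1/3)ε.
Take δ = min(1, (1/3)ε). Then 0 < |w − 2| < δ gives both |w − 2| < 1 and |w − 2| < (1/3)ε, so |6/w − 3| < ε.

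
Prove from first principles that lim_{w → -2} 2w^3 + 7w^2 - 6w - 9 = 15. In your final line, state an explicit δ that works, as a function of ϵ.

Let ϵ > 0 be given. We want δ > 0 such that 0 < |w + 2| < δ implies |(2w^3 + 7w^2 - 6w - 9) − 15| < ϵ.
(2w^3 + 7w^2 - 6w - 9) − 15 = 2w^3 + 7w^2 - 6w - 24 = (w + 2)(2w^2 + 3w - 12).
So |(2w^3 + 7w^2 - 6w - 9) − 15| = |w + 2|·|2w^2 + 3w - 12|.
Require δ ≤ 1. Then |w + 2| < 1 gives |w| < 3, and by the triangle inequality |2w^2 + 3w - 12| ≤ 2·3^2 + 3·3 + 12 = 39.
Hence |(2w^3 + 7w^2 - 6w - 9) − 15| ≤ 39|w + 2| < ϵ provided |w + 2| < ϵ/39.
Take δ = min(1, ϵ/39). Then 0 < |w + 2| < δ gives both |w + 2| < 1 and |w + 2| < ϵ/39, so |(2w^3 + 7w^2 - 6w - 9) − 15| < ϵ.

δ = min(1, ϵ/39)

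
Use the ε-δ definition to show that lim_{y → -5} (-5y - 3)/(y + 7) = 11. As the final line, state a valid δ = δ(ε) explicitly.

δ = min(1, (1/16)ε)

Suppose ε > 0. We want δ > 0 with 0 < |y + 5| < δ ⇒ |(-5y - 3)/(y + 7) − 11| < ε.
Combining over a common denominator, (-5y - 3)/(y + 7) − 11 = [(-5y - 3)·2 − 22·(y + 7)] / [2·(y + 7)] = -32(y + 5) / (2(y + 7)).
So |(-5y - 3)/(y + 7) − 11| = 32|y + 5| / (2·|y + 7|).
Require δ ≤ 1, so |y + 7| ≥ |2| − |y + 5| > 2 − 1 = 1.
Hence |(-5y - 3)/(y + 7) − 11| < 32|y + 5|/(2·1) = 16|y + 5|, which is < ε once |y + 5| < (1/16)ε.
Take δ = min(1, (1/16)ε). Then 0 < |y + 5| < δ forces both bounds, so |(-5y - 3)/(y + 7) − 11| < ε.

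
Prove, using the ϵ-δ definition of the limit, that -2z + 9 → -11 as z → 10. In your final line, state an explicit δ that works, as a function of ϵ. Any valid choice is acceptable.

δ = ϵ/2

Fix ϵ > 0. We need δ > 0 so that 0 < |z − 10| < δ implies |(-2z + 9) + 11| < ϵ.
Since (-2z + 9) + 11 = -2(z − 10), we have |(-2z + 9) + 11| = 2|z − 10|.
So 2|z − 10| < ϵ exactly when |z − 10| < ϵ/2.
Take δ = ϵ/2. If 0 < |z − 10| < δ then |(-2z + 9) + 11| = 2|z − 10| < 2·(ϵ/2) = ϵ.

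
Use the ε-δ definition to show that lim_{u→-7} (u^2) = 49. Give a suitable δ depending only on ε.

Let ε > 0 be given. We seek δ > 0 with 0 < |u + 7| < δ ⇒ |u^2 − 49| < ε.
Factor: u^2 − 49 = (u + 7)(u - 7), so |u^2 − 49| = |u + 7|·|u - 7|.
Restrict δ ≤ 2. Then |u + 7| < 2 gives |u| < 9, so by the triangle inequality |u - 7| ≤ 9 + 7 = 16.
Hence |u^2 − 49| ≤ 16|u + 7|, which is < ε once |u + 7| < ε/16.
Take δ = min(2, ε/16). If 0 < |u + 7| < δ then both bounds hold and |u^2 − 49| ≤ 16|u + 7| < 16·(ε/16) = ε.

δ = min(2, ε/16)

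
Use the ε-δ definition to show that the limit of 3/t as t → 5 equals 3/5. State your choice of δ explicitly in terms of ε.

Fix ε > 0. We seek δ > 0 such that 0 < |t − 5| < δ implies |3/t − (3/5)| < ε.
|3/t − (3/5)| = 3·|5 − t|/(5·|t|) = 3|t − 5|/(5|t|).
Restrict δ ≤ 5/2. Then |t − 5| < 5/2 gives |t| > 5/2, so 5|t| > 25/2.
Then |3/t − (3/5)| < 3|t − 5|/(25/2), which is < ε when |t − 5| < (25/6)ε.
Take δ = min(5/2, (25/6)ε). Then 0 < |t − 5| < δ gives both |t − 5| < 5/2 and |t − 5| < (25/6)ε, so |3/t − (3/5)| < ε.

δ = min(5/2, (25/6)ε)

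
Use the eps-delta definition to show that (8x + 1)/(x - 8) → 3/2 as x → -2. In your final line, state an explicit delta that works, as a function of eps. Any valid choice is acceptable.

Let eps > 0. We want delta > 0 with 0 < |x + 2| < delta ⇒ |(8x + 1)/(x - 8) − (3/2)| < eps.
Combining over a common denominator, (8x + 1)/(x - 8) − (3/2) = [(8x + 1)·(-10) − (-15)·(x - 8)] / [(-10)·(x - 8)] = -65(x + 2) / ((-10)(x - 8)).
So |(8x + 1)/(x - 8) − (3/2)| = 65|x + 2| / (10·|x − 8|).
Restrict delta ≤ 5. Then |x + 2| < 5 gives |x − 8| = |(x + 2) + (-10)| ≥ 10 − 5 = 5.
Hence |(8x + 1)/(x - 8) − (3/2)| < 65|x + 2|/(10·5) = (13/10)|x + 2|, which is < eps once |x + 2| < (10/13)eps.
Take delta = min(5, (10/13)eps). Then 0 < |x + 2| < delta forces both bounds, so |(8x + 1)/(x - 8) − (3/2)| < eps.

delta = min(5, (10/13)eps)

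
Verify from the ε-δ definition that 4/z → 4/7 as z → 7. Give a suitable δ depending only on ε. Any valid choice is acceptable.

Let ε > 0 be given. We seek δ > 0 such that 0 < |z − 7| < δ implies |4/z − (4/7)| < ε.
|4/z − (4/7)| = 4·|7 − z|/(7·|z|) = 4|z − 7|/(7|z|).
Restrict δ ≤ 7/2. Then |z − 7| < 7/2 gives |z| > 7/2, so 7|z| > 49/2.
Then |4/z − (4/7)| < 4|z − 7|/(49/2), which is < ε when |z − 7| < (49/8)ε.
Take δ = min(7/2, (49/8)ε). Then 0 < |z − 7| < δ gives both |z − 7| < 7/2 and |z − 7| < (49/8)ε, so |4/z − (4/7)| < ε.

δ = min(7/2, (49/8)ε)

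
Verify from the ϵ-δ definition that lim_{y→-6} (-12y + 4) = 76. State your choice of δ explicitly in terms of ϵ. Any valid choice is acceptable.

Let ϵ > 0. We need δ > 0 so that 0 < |y + 6| < δ implies |(-12y + 4) − 76| < ϵ.
|(-12y + 4) − 76| = |-12y - 72| = 12|y + 6|.
So 12|y + 6| < ϵ exactly when |y + 6| < ϵ/12.
Take δ = ϵ/12. If 0 < |y + 6| < δ then |(-12y + 4) − 76| = 12|y + 6| < 12·(ϵ/12) = ϵ.

δ = ϵ/12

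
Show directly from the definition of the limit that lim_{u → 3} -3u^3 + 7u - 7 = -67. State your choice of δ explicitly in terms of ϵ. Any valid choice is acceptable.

Let ϵ > 0 be given. We want δ > 0 such that 0 < |u − 3| < δ implies |(-3u^3 + 7u - 7) + 67| < ϵ.
(-3u^3 + 7u - 7) + 67 = -3u^3 + 7u + 60 = (u − 3)(-3u^2 - 9u - 20).
So |(-3u^3 + 7u - 7) + 67| = |u − 3|·|-3u^2 - 9u - 20|.
Assume first that |u − 3| < 1, so |u| < 4. Then |-3u^2 - 9u - 20| ≤ 3·4^2 + 9·4 + 20 = 104.
Hence |(-3u^3 + 7u - 7) + 67| ≤ 104|u − 3| < ϵ provided |u − 3| < ϵ/104.
Take δ = min(1, ϵ/104). Then 0 < |u − 3| < δ gives both |u − 3| < 1 and |u − 3| < ϵ/104, so |(-3u^3 + 7u - 7) + 67| < ϵ.

δ = min(1, ϵ/104)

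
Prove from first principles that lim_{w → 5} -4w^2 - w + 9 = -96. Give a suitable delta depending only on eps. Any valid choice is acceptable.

Let eps > 0 be given. We want delta > 0 such that 0 < |w − 5| < delta implies |(-4w^2 - w + 9) + 96| < eps.
(-4w^2 - w + 9) + 96 = -4w^2 - w + 105 = (w − 5)(-4w - 21).
So |(-4w^2 - w + 9) + 96| = |w − 5|·|-4w - 21|.
Assume first that |w − 5| < 1, so |w| < 6. Then |-4w - 21| ≤ 4·6 + 21 = 45.
Hence |(-4w^2 - w + 9) + 96| ≤ 45|w − 5| < eps provided |w − 5| < eps/45.
Take delta = min(1, eps/45). Then 0 < |w − 5| < delta gives both |w − 5| < 1 and |w − 5| < eps/45, so |(-4w^2 - w + 9) + 96| < eps.

delta = min(1, eps/45)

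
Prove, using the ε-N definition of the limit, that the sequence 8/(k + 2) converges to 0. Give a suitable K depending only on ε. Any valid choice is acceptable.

K = 8/ε

Suppose ε > 0. For k ≥ 1, |8/(k + 2) − 0| = 8/(k + 2) ≤ 8/k.
We need 8/k < ε, i.e. k > 8/ε.
Take K = 8/ε. If k > K then |8/(k + 2)| ≤ 8/k < ε.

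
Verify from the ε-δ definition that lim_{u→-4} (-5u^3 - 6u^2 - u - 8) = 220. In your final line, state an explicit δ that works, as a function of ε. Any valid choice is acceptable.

δ = min(2, ε/321)

Let ε > 0. We want δ > 0 such that 0 < |u + 4| < δ implies |(-5u^3 - 6u^2 - u - 8) − 220| < ε.
(-5u^3 - 6u^2 - u - 8) − 220 = -5u^3 - 6u^2 - u - 228 = (u + 4)(-5u^2 + 14u - 57).
So |(-5u^3 - 6u^2 - u - 8) − 220| = |u + 4|·|-5u^2 + 14u - 57|.
Require δ ≤ 2. Then |u + 4| < 2 gives |u| < 6, and by the triangle inequality |-5u^2 + 14u - 57| ≤ 5·6^2 + 14·6 + 57 = 321.
Hence |(-5u^3 - 6u^2 - u - 8) − 220| ≤ 321|u + 4| < ε provided |u + 4| < ε/321.
Take δ = min(2, ε/321). Then 0 < |u + 4| < δ gives both |u + 4| < 2 and |u + 4| < ε/321, so |(-5u^3 - 6u^2 - u - 8) − 220| < ε.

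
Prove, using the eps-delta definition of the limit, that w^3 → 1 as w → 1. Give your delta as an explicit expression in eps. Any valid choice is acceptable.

delta = min(2, eps/13)

Let eps > 0 be given. We seek delta > 0 with 0 < |w − 1| < delta ⇒ |w^3 − 1| < eps.
Factor: w^3 − 1 = (w − 1)(w^2 + w + 1), so |w^3 − 1| = |w − 1|·|w^2 + w + 1|.
Impose delta ≤ 2 so that |w| < 3; then |w^2 + w + 1| ≤ 13.
Hence |w^3 − 1| ≤ 13|w − 1|, which is < eps once |w − 1| < eps/13.
Take delta = min(2, eps/13). If 0 < |w − 1| < delta then both bounds hold and |w^3 − 1| ≤ 13|w − 1| < 13·(eps/13) = eps.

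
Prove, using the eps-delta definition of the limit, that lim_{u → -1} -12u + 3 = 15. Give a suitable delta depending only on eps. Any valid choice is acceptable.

Let eps > 0 be given. We need delta > 0 so that 0 < |u + 1| < delta implies |(-12u + 3) − 15| < eps.
|(-12u + 3) − 15| = |-12u - 12| = 12|u + 1|.
So 12|u + 1| < eps exactly when |u + 1| < eps/12.
Take delta = eps/12. If 0 < |u + 1| < delta then |(-12u + 3) − 15| = 12|u + 1| < 12·(eps/12) = eps.

delta = eps/12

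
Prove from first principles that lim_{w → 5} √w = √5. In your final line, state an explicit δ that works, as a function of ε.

Let ε > 0. We want δ > 0 such that 0 < |w − 5| < δ implies |√w − √5| < ε.
Multiplying by the conjugate, |√w − √5| = |w − 5|/(√w + √5).
Restrict δ ≤ 5 so that |w − 5| < 5 forces w > 0, and then √w + √5 > √5.
Hence |√w − √5| < |w − 5|/√5, which is < ε once |w − 5| < √5·ε.
Take δ = min(5, √5·ε). If 0 < |w − 5| < δ then w > 0 and |√w − √5| < |w − 5|/√5 < ε.

δ = min(5, √5·ε)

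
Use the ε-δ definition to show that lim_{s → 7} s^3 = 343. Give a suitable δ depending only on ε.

δ = min(1, ε/169)

Suppose ε > 0. We seek δ > 0 with 0 < |s − 7| < δ ⇒ |s^3 − 343| < ε.
Factor: s^3 − 343 = (s − 7)(s^2 + 7s + 49), so |s^3 − 343| = |s − 7|·|s^2 + 7s + 49|.
Restrict δ ≤ 1. Then |s − 7| < 1 gives |s| < 8, so by the triangle inequality |s^2 + 7s + 49| ≤ 8^2 + 7·8 + 49 = 169.
Hence |s^3 − 343| ≤ 169|s − 7|, which is < ε once |s − 7| < ε/169.
Take δ = min(1, ε/169). If 0 < |s − 7| < δ then both bounds hold and |s^3 − 343| ≤ 169|s − 7| < 169·(ε/169) = ε.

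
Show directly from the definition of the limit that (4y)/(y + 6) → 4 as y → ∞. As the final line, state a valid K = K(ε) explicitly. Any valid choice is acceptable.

Fix ε > 0. We seek K > 0 such that y > K implies |(4y)/(y + 6) − 4| < ε.
(4y)/(y + 6) − 4 = ((4y) − 4(y + 6)) / ((y + 6)) = -24/((y + 6)).
For y > 0 we have y + 6 > y, so |(4y)/(y + 6) − 4| = 24/((y + 6)) < 24/(y) = 24/y.
Thus |(4y)/(y + 6) − 4| < ε whenever y > 24/ε.
Take K = 24/ε. If y > K then |(4y)/(y + 6) − 4| < 24/y < ε.

K = 24/ε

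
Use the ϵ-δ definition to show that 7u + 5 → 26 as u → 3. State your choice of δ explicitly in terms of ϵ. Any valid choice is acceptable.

δ = ϵ/7

Let ϵ > 0. We need δ > 0 so that 0 < |u − 3| < δ implies |(7u + 5) − 26| < ϵ.
|(7u + 5) − 26| = |7u - 21| = 7|u − 3|.
So 7|u − 3| < ϵ exactly when |u − 3| < ϵ/7.
Choosing δ = ϵ/7 gives |(7u + 5) − 26| = 7|u − 3| < ϵ whenever |u − 3| < δ.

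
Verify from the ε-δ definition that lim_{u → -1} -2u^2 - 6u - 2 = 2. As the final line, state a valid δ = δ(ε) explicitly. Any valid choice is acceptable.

δ = min(1, ε/8)

Let ε > 0. We want δ > 0 such that 0 < |u + 1| < δ implies |(-2u^2 - 6u - 2) − 2| < ε.
(-2u^2 - 6u - 2) − 2 = -2u^2 - 6u - 4 = (u + 1)(-2u - 4).
So |(-2u^2 - 6u - 2) − 2| = |u + 1|·|-2u - 4|.
Assume first that |u + 1| < 1, so |u| < 2. Then |-2u - 4| ≤ 2·2 + 4 = 8.
Hence |(-2u^2 - 6u - 2) − 2| ≤ 8|u + 1| < ε provided |u + 1| < ε/8.
Take δ = min(1, ε/8). Then 0 < |u + 1| < δ gives both |u + 1| < 1 and |u + 1| < ε/8, so |(-2u^2 - 6u - 2) − 2| < ε.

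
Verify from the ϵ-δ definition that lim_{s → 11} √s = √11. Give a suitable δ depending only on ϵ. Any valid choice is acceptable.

δ = min(11, √11·ϵ)

Suppose ϵ > 0. We want δ > 0 such that 0 < |s − 11| < δ implies |√s − √11| < ϵ.
Rationalise: √s − √11 = (s − 11)/(√s + √11), so |√s − √11| = |s − 11|/(√s + √11).
Restrict δ ≤ 11 so that |s − 11| < 11 forces s > 0, and then √s + √11 > √11.
Hence |√s − √11| < |s − 11|/√11, which is < ϵ once |s − 11| < √11·ϵ.
Take δ = min(11, √11·ϵ). If 0 < |s − 11| < δ then s > 0 and |√s − √11| < |s − 11|/√11 < ϵ.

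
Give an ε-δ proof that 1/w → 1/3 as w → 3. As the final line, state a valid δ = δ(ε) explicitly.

Let ε > 0. We seek δ > 0 such that 0 < |w − 3| < δ implies |1/w − (1/3)| < ε.
|1/w − (1/3)| = |3 − w|/(3·|w|) = |w − 3|/(3|w|).
Restrict δ ≤ 3/2. Then |w − 3| < 3/2 gives |w| > 3/2, so 3|w| > 9/2.
Then |1/w − (1/3)| < |w − 3|/(9/2), which is < ε when |w − 3| < (9/2)ε.
Take δ = min(3/2, (9/2)ε). Then 0 < |w − 3| < δ gives both |w − 3| < 3/2 and |w − 3| < (9/2)ε, so |1/w − (1/3)| < ε.

δ = min(3/2, (9/2)ε)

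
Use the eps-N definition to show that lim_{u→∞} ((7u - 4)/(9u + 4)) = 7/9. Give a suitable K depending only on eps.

K = (64/81)/eps

Suppose eps > 0. We seek K > 0 such that u > K implies |(7u - 4)/(9u + 4) − (7/9)| < eps.
(7u - 4)/(9u + 4) − (7/9) = (9(7u - 4) − 7(9u + 4)) / (9(9u + 4)) = -64/(9(9u + 4)).
For u > 0 we have 9u + 4 > 9u, so |(7u - 4)/(9u + 4) − (7/9)| = 64/(9(9u + 4)) < 64/(9·9u) = (64/81)/u.
Thus |(7u - 4)/(9u + 4) − (7/9)| < eps whenever u > (64/81)/eps.
Take K = (64/81)/eps. If u > K then |(7u - 4)/(9u + 4) − (7/9)| < (64/81)/u < eps.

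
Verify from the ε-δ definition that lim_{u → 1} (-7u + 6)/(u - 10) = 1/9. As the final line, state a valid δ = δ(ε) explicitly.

δ = min(9/2, (81/128)ε)

Suppose ε > 0. We want δ > 0 with 0 < |u − 1| < δ ⇒ |(-7u + 6)/(u - 10) − (1/9)| < ε.
Combining over a common denominator, (-7u + 6)/(u - 10) − (1/9) = [(-7u + 6)·(-9) − (-1)·(u - 10)] / [(-9)·(u - 10)] = 64(u − 1) / ((-9)(u - 10)).
So |(-7u + 6)/(u - 10) − (1/9)| = 64|u − 1| / (9·|u − 10|).
Restrict δ ≤ 9/2. Then |u − 1| < 9/2 gives |u − 10| = |(u − 1) + (-9)| ≥ 9 − 9/2 = 9/2.
Hence |(-7u + 6)/(u - 10) − (1/9)| < 64|u − 1|/(9·(9/2)) = (128/81)|u − 1|, which is < ε once |u − 1| < (81/128)ε.
Take δ = min(9/2, (81/128)ε). Then 0 < |u − 1| < δ forces both bounds, so |(-7u + 6)/(u - 10) − (1/9)| < ε.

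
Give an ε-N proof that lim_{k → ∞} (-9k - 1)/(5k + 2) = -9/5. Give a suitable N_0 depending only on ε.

N_0 = (13/25)/ε

Fix ε > 0. For k ≥ 1, |(-9k - 1)/(5k + 2) + 9/5| = |13|/(5(5k + 2)) = 13/(5(5k + 2)).
Since 5k + 2 ≥ 5k for k ≥ 1, this is ≤ 13/(5·5k) = (13/25)/k.
So |(-9k - 1)/(5k + 2) + 9/5| < ε whenever k > (13/25)/ε.
Take N_0 = (13/25)/ε. If k > N_0 then |(-9k - 1)/(5k + 2) + 9/5| ≤ (13/25)/k < ε.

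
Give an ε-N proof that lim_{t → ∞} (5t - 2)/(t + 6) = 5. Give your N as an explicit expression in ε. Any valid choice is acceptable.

Suppose ε > 0. We seek N > 0 such that t > N implies |(5t - 2)/(t + 6) − 5| < ε.
(5t - 2)/(t + 6) − 5 = ((5t - 2) − 5(t + 6)) / ((t + 6)) = -32/((t + 6)).
For t > 0 we have t + 6 > t, so |(5t - 2)/(t + 6) − 5| = 32/((t + 6)) < 32/(t) = 32/t.
Thus |(5t - 2)/(t + 6) − 5| < ε whenever t > 32/ε.
Take N = 32/ε. If t > N then |(5t - 2)/(t + 6) − 5| < 32/t < ε.

N = 32/ε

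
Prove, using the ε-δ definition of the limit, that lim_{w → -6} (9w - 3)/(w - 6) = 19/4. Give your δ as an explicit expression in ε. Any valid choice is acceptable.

Let ε > 0 be given. We want δ > 0 with 0 < |w + 6| < δ ⇒ |(9w - 3)/(w - 6) − (19/4)| < ε.
Combining over a common denominator, (9w - 3)/(w - 6) − (19/4) = [(9w - 3)·(-12) − (-57)·(w - 6)] / [(-12)·(w - 6)] = -51(w + 6) / ((-12)(w - 6)).
So |(9w - 3)/(w - 6) − (19/4)| = 51|w + 6| / (12·|w − 6|).
Require δ ≤ 6, so |w − 6| ≥ |-12| − |w + 6| > 12 − 6 = 6.
Hence |(9w - 3)/(w - 6) − (19/4)| < 51|w + 6|/(12·6) = (17/24)|w + 6|, which is < ε once |w + 6| < (24/17)ε.
Take δ = min(6, (24/17)ε). Then 0 < |w + 6| < δ forces both bounds, so |(9w - 3)/(w - 6) − (19/4)| < ε.

δ = min(6, (24/17)ε)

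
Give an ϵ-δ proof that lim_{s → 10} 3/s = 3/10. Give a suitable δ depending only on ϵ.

δ = min(5, (50/3)ϵ)

Fix ϵ > 0. We seek δ > 0 such that 0 < |s − 10| < δ implies |3/s − (3/10)| < ϵ.
|3/s − (3/10)| = 3·|10 − s|/(10·|s|) = 3|s − 10|/(10|s|).
Restrict δ ≤ 5. Then |s − 10| < 5 gives |s| > 5, so 10|s| > 50.
Then |3/s − (3/10)| < 3|s − 10|/50, which is < ϵ when |s − 10| < (50/3)ϵ.
Take δ = min(5, (50/3)ϵ). Then 0 < |s − 10| < δ gives both |s − 10| < 5 and |s − 10| < (50/3)ϵ, so |3/s − (3/10)| < ϵ.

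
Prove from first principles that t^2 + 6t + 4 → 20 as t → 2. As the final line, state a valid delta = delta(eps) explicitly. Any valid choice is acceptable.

delta = min(1, eps/11)

Let eps > 0 be given. We want delta > 0 such that 0 < |t − 2| < delta implies |(t^2 + 6t + 4) − 20| < eps.
(t^2 + 6t + 4) − 20 = t^2 + 6t - 16 = (t − 2)(t + 8).
So |(t^2 + 6t + 4) − 20| = |t − 2|·|t + 8|.
Require delta ≤ 1. Then |t − 2| < 1 gives |t| < 3, and by the triangle inequality |t + 8| ≤ 3 + 8 = 11.
Hence |(t^2 + 6t + 4) − 20| ≤ 11|t − 2| < eps provided |t − 2| < eps/11.
Choosing delta = min(1, eps/11) ensures both conditions, hence |(t^2 + 6t + 4) − 20| < eps.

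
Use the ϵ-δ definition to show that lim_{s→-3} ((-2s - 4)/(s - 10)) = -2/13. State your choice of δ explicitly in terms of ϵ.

Let ϵ > 0. We want δ > 0 with 0 < |s + 3| < δ ⇒ |(-2s - 4)/(s - 10) + 2/13| < ϵ.
Combining over a common denominator, (-2s - 4)/(s - 10) + 2/13 = [(-2s - 4)·(-13) − 2·(s - 10)] / [(-13)·(s - 10)] = 24(s + 3) / ((-13)(s - 10)).
So |(-2s - 4)/(s - 10) + 2/13| = 24|s + 3| / (13·|s − 10|).
Require δ ≤ 13/2, so |s − 10| ≥ |-13| − |s + 3| > 13 − 13/2 = 13/2.
Hence |(-2s - 4)/(s - 10) + 2/13| < 24|s + 3|/(13·(13/2)) = (48/169)|s + 3|, which is < ϵ once |s + 3| < (169/48)ϵ.
Take δ = min(13/2, (169/48)ϵ). Then 0 < |s + 3| < δ forces both bounds, so |(-2s - 4)/(s - 10) + 2/13| < ϵ.

δ = min(13/2, (169/48)ϵ)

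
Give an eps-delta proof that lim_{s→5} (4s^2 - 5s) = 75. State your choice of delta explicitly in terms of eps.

Let eps > 0. We want delta > 0 such that 0 < |s − 5| < delta implies |(4s^2 - 5s) − 75| < eps.
(4s^2 - 5s) − 75 = 4s^2 - 5s - 75 = (s − 5)(4s + 15).
So |(4s^2 - 5s) − 75| = |s − 5|·|4s + 15|.
Require delta ≤ 2. Then |s − 5| < 2 gives |s| < 7, and by the triangle inequality |4s + 15| ≤ 4·7 + 15 = 43.
Hence |(4s^2 - 5s) − 75| ≤ 43|s − 5| < eps provided |s − 5| < eps/43.
Choosing delta = min(2, eps/43) ensures both conditions, hence |(4s^2 - 5s) − 75| < eps.

delta = min(2, eps/43)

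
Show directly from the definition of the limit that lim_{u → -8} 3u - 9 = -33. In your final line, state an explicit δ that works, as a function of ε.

Suppose ε > 0. We need δ > 0 so that 0 < |u + 8| < δ implies |(3u - 9) + 33| < ε.
|(3u - 9) + 33| = |3u + 24| = 3|u + 8|.
So 3|u + 8| < ε exactly when |u + 8| < ε/3.
Take δ = ε/3. If 0 < |u + 8| < δ then |(3u - 9) + 33| = 3|u + 8| < 3·(ε/3) = ε.

δ = ε/3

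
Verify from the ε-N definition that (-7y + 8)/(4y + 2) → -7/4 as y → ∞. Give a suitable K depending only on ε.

K = (23/8)/ε

Fix ε > 0. We seek K > 0 such that y > K implies |(-7y + 8)/(4y + 2) + 7/4| < ε.
(-7y + 8)/(4y + 2) + 7/4 = (4(-7y + 8) − (-7)(4y + 2)) / (4(4y + 2)) = 46/(4(4y + 2)).
For y > 0 we have 4y + 2 > 4y, so |(-7y + 8)/(4y + 2) + 7/4| = 46/(4(4y + 2)) < 46/(4·4y) = (23/8)/y.
Thus |(-7y + 8)/(4y + 2) + 7/4| < ε whenever y > (23/8)/ε.
Take K = (23/8)/ε. If y > K then |(-7y + 8)/(4y + 2) + 7/4| < (23/8)/y < ε.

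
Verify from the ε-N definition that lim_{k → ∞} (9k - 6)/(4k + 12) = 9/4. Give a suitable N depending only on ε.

N = (33/4)/ε

Let ε > 0 be given. For k ≥ 1, |(9k - 6)/(4k + 12) − (9/4)| = |-132|/(4(4k + 12)) = 132/(4(4k + 12)).
Since 4k + 12 ≥ 4k for k ≥ 1, this is ≤ 132/(4·4k) = (33/4)/k.
So |(9k - 6)/(4k + 12) − (9/4)| < ε whenever k > (33/4)/ε.
Take N = (33/4)/ε. If k > N then |(9k - 6)/(4k + 12) − (9/4)| ≤ (33/4)/k < ε.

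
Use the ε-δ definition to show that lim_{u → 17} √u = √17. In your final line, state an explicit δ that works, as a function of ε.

δ = min(17, √17·ε)

Let ε > 0 be given. We want δ > 0 such that 0 < |u − 17| < δ implies |√u − √17| < ε.
Rationalise: √u − √17 = (u − 17)/(√u + √17), so |√u − √17| = |u − 17|/(√u + √17).
Restrict δ ≤ 17 so that |u − 17| < 17 forces u > 0, and then √u + √17 > √17.
Hence |√u − √17| < |u − 17|/√17, which is < ε once |u − 17| < √17·ε.
Take δ = min(17, √17·ε). If 0 < |u − 17| < δ then u > 0 and |√u − √17| < |u − 17|/√17 < ε.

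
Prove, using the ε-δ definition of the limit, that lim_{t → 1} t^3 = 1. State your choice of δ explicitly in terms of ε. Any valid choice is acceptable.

Let ε > 0. We seek δ > 0 with 0 < |t − 1| < δ ⇒ |t^3 − 1| < ε.
Factor: t^3 − 1 = (t − 1)(t^2 + t + 1), so |t^3 − 1| = |t − 1|·|t^2 + t + 1|.
Impose δ ≤ 1 so that |t| < 2; then |t^2 + t + 1| ≤ 7.
Hence |t^3 − 1| ≤ 7|t − 1|, which is < ε once |t − 1| < ε/7.
Take δ = min(1, ε/7). If 0 < |t − 1| < δ then both bounds hold and |t^3 − 1| ≤ 7|t − 1| < 7·(ε/7) = ε.

δ = min(1, ε/7)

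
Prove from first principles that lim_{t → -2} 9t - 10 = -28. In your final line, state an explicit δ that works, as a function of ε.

δ = ε/9

Suppose ε > 0. We need δ > 0 so that 0 < |t + 2| < δ implies |(9t - 10) + 28| < ε.
Since (9t - 10) + 28 = 9(t + 2), we have |(9t - 10) + 28| = 9|t + 2|.
So 9|t + 2| < ε exactly when |t + 2| < ε/9.
Choosing δ = ε/9 gives |(9t - 10) + 28| = 9|t + 2| < ε whenever |t + 2| < δ.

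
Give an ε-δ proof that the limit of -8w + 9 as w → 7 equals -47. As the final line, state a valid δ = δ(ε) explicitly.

δ = ε/8

Let ε > 0. We need δ > 0 so that 0 < |w − 7| < δ implies |(-8w + 9) + 47| < ε.
Since (-8w + 9) + 47 = -8(w − 7), we have |(-8w + 9) + 47| = 8|w − 7|.
Thus it suffices that |w − 7| < ε/8.
Choosing δ = ε/8 gives |(-8w + 9) + 47| = 8|w − 7| < ε whenever |w − 7| < δ.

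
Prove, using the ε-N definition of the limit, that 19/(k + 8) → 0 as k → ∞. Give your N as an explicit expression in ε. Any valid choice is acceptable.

Let ε > 0 be given. For k ≥ 1, |19/(k + 8) − 0| = 19/(k + 8) ≤ 19/k.
We need 19/k < ε, i.e. k > 19/ε.
Take N = 19/ε. If k > N then |19/(k + 8)| ≤ 19/k < ε.

N = 19/ε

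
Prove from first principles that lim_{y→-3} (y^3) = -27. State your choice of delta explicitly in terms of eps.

Let eps > 0 be given. We seek delta > 0 with 0 < |y + 3| < delta ⇒ |y^3 + 27| < eps.
Factor: y^3 + 27 = (y + 3)(y^2 - 3y + 9), so |y^3 + 27| = |y + 3|·|y^2 - 3y + 9|.
Restrict delta ≤ 1. Then |y + 3| < 1 gives |y| < 4, so by the triangle inequality |y^2 - 3y + 9| ≤ 4^2 + 3·4 + 9 = 37.
Hence |y^3 + 27| ≤ 37|y + 3|, which is < eps once |y + 3| < eps/37.
Take delta = min(1, eps/37). If 0 < |y + 3| < delta then both bounds hold and |y^3 + 27| ≤ 37|y + 3| < 37·(eps/37) = eps.

delta = min(1, eps/37)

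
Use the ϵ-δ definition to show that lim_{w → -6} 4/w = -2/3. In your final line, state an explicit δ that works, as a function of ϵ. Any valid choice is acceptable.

δ = min(3, (9/2)ϵ)

Let ϵ > 0. We seek δ > 0 such that 0 < |w + 6| < δ implies |4/w + 2/3| < ϵ.
|4/w + 2/3| = 4·|-6 − w|/(6·|w|) = 4|w + 6|/(6|w|).
Require δ ≤ 3 so that |w| > 6 − 3 = 3, hence 6|w| > 18.
Then |4/w + 2/3| < 4|w + 6|/18, which is < ϵ when |w + 6| < (9/2)ϵ.
Take δ = min(3, (9/2)ϵ). Then 0 < |w + 6| < δ gives both |w + 6| < 3 and |w + 6| < (9/2)ϵ, so |4/w + 2/3| < ϵ.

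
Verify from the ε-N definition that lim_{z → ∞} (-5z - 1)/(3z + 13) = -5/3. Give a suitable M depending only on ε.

M = (62/9)/ε

Suppose ε > 0. We seek M > 0 such that z > M implies |(-5z - 1)/(3z + 13) + 5/3| < ε.
(-5z - 1)/(3z + 13) + 5/3 = (3(-5z - 1) − (-5)(3z + 13)) / (3(3z + 13)) = 62/(3(3z + 13)).
For z > 0 we have 3z + 13 > 3z, so |(-5z - 1)/(3z + 13) + 5/3| = 62/(3(3z + 13)) < 62/(3·3z) = (62/9)/z.
Thus |(-5z - 1)/(3z + 13) + 5/3| < ε whenever z > (62/9)/ε.
Take M = (62/9)/ε. If z > M then |(-5z - 1)/(3z + 13) + 5/3| < (62/9)/z < ε.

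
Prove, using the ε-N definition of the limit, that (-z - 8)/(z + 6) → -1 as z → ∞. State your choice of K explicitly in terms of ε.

K = 2/ε

Suppose ε > 0. We seek K > 0 such that z > K implies |(-z - 8)/(z + 6) + 1| < ε.
(-z - 8)/(z + 6) + 1 = ((-z - 8) − (-1)(z + 6)) / ((z + 6)) = -2/((z + 6)).
For z > 0 we have z + 6 > z, so |(-z - 8)/(z + 6) + 1| = 2/((z + 6)) < 2/(z) = 2/z.
Thus |(-z - 8)/(z + 6) + 1| < ε whenever z > 2/ε.
Take K = 2/ε. If z > K then |(-z - 8)/(z + 6) + 1| < 2/z < ε.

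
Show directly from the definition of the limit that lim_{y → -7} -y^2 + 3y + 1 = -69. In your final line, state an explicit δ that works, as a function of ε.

δ = min(1, ε/18)

Fix ε > 0. We want δ > 0 such that 0 < |y + 7| < δ implies |(-y^2 + 3y + 1) + 69| < ε.
(-y^2 + 3y + 1) + 69 = -y^2 + 3y + 70 = (y + 7)(-y + 10).
So |(-y^2 + 3y + 1) + 69| = |y + 7|·|-y + 10|.
Assume first that |y + 7| < 1, so |y| < 8. Then |-y + 10| ≤ 8 + 10 = 18.
Hence |(-y^2 + 3y + 1) + 69| ≤ 18|y + 7| < ε provided |y + 7| < ε/18.
Choosing δ = min(1, ε/18) ensures both conditions, hence |(-y^2 + 3y + 1) + 69| < ε.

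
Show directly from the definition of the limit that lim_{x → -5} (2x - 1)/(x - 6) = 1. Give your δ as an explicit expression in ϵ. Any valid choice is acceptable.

δ = min(11/2, (11/2)ϵ)

Suppose ϵ > 0. We want δ > 0 with 0 < |x + 5| < δ ⇒ |(2x - 1)/(x - 6) − 1| < ϵ.
Combining over a common denominator, (2x - 1)/(x - 6) − 1 = [(2x - 1)·(-11) − (-11)·(x - 6)] / [(-11)·(x - 6)] = -11(x + 5) / ((-11)(x - 6)).
So |(2x - 1)/(x - 6) − 1| = 11|x + 5| / (11·|x − 6|).
Require δ ≤ 11/2, so |x − 6| ≥ |-11| − |x + 5| > 11 − 11/2 = 11/2.
Hence |(2x - 1)/(x - 6) − 1| < 11|x + 5|/(11·(11/2)) = (2/11)|x + 5|, which is < ϵ once |x + 5| < (11/2)ϵ.
Take δ = min(11/2, (11/2)ϵ). Then 0 < |x + 5| < δ forces both bounds, so |(2x - 1)/(x - 6) − 1| < ϵ.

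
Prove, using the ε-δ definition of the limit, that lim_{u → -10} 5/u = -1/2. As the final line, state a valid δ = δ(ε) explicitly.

δ = min(5, 10ε)

Let ε > 0 be given. We seek δ > 0 such that 0 < |u + 10| < δ implies |5/u + 1/2| < ε.
|5/u + 1/2| = 5·|-10 − u|/(10·|u|) = 5|u + 10|/(10|u|).
Restrict δ ≤ 5. Then |u + 10| < 5 gives |u| > 5, so 10|u| > 50.
Then |5/u + 1/2| < 5|u + 10|/50, which is < ε when |u + 10| < 10ε.
Take δ = min(5, 10ε). Then 0 < |u + 10| < δ gives both |u + 10| < 5 and |u + 10| < 10ε, so |5/u + 1/2| < ε.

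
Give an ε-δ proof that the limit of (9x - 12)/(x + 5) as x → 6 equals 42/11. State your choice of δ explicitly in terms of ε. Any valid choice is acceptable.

Let ε > 0 be given. We want δ > 0 with 0 < |x − 6| < δ ⇒ |(9x - 12)/(x + 5) − (42/11)| < ε.
Combining over a common denominator, (9x - 12)/(x + 5) − (42/11) = [(9x - 12)·11 − 42·(x + 5)] / [11·(x + 5)] = 57(x − 6) / (11(x + 5)).
So |(9x - 12)/(x + 5) − (42/11)| = 57|x − 6| / (11·|x + 5|).
Restrict δ ≤ 11/2. Then |x − 6| < 11/2 gives |x + 5| = |(x − 6) + 11| ≥ 11 − 11/2 = 11/2.
Hence |(9x - 12)/(x + 5) − (42/11)| < 57|x − 6|/(11·(11/2)) = (114/121)|x − 6|, which is < ε once |x − 6| < (121/114)ε.
Take δ = min(11/2, (121/114)ε). Then 0 < |x − 6| < δ forces both bounds, so |(9x - 12)/(x + 5) − (42/11)| < ε.

δ = min(11/2, (121/114)ε)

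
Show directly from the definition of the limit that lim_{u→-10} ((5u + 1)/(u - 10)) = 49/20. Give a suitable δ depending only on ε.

δ = min(10, (200/51)ε)

Fix ε > 0. We want δ > 0 with 0 < |u + 10| < δ ⇒ |(5u + 1)/(u - 10) − (49/20)| < ε.
Combining over a common denominator, (5u + 1)/(u - 10) − (49/20) = [(5u + 1)·(-20) − (-49)·(u - 10)] / [(-20)·(u - 10)] = -51(u + 10) / ((-20)(u - 10)).
So |(5u + 1)/(u - 10) − (49/20)| = 51|u + 10| / (20·|u − 10|).
Require δ ≤ 10, so |u − 10| ≥ |-20| − |u + 10| > 20 − 10 = 10.
Hence |(5u + 1)/(u - 10) − (49/20)| < 51|u + 10|/(20·10) = (51/200)|u + 10|, which is < ε once |u + 10| < (200/51)ε.
Take δ = min(10, (200/51)ε). Then 0 < |u + 10| < δ forces both bounds, so |(5u + 1)/(u - 10) − (49/20)| < ε.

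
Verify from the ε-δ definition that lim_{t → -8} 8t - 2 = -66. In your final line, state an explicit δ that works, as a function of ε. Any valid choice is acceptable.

δ = ε/8

Let ε > 0 be given. We need δ > 0 so that 0 < |t + 8| < δ implies |(8t - 2) + 66| < ε.
Since (8t - 2) + 66 = 8(t + 8), we have |(8t - 2) + 66| = 8|t + 8|.
So 8|t + 8| < ε exactly when |t + 8| < ε/8.
Take δ = ε/8. If 0 < |t + 8| < δ then |(8t - 2) + 66| = 8|t + 8| < 8·(ε/8) = ε.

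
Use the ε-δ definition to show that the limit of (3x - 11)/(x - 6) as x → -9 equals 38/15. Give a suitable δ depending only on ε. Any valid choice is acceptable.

δ = min(15/2, (225/14)ε)

Let ε > 0. We want δ > 0 with 0 < |x + 9| < δ ⇒ |(3x - 11)/(x - 6) − (38/15)| < ε.
Combining over a common denominator, (3x - 11)/(x - 6) − (38/15) = [(3x - 11)·(-15) − (-38)·(x - 6)] / [(-15)·(x - 6)] = -7(x + 9) / ((-15)(x - 6)).
So |(3x - 11)/(x - 6) − (38/15)| = 7|x + 9| / (15·|x − 6|).
Require δ ≤ 15/2, so |x − 6| ≥ |-15| − |x + 9| > 15 − 15/2 = 15/2.
Hence |(3x - 11)/(x - 6) − (38/15)| < 7|x + 9|/(15·(15/2)) = (14/225)|x + 9|, which is < ε once |x + 9| < (225/14)ε.
Take δ = min(15/2, (225/14)ε). Then 0 < |x + 9| < δ forces both bounds, so |(3x - 11)/(x - 6) − (38/15)| < ε.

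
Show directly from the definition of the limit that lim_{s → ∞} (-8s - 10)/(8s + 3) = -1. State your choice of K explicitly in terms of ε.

K = (7/8)/ε

Let ε > 0 be given. We seek K > 0 such that s > K implies |(-8s - 10)/(8s + 3) + 1| < ε.
(-8s - 10)/(8s + 3) + 1 = (8(-8s - 10) − (-8)(8s + 3)) / (8(8s + 3)) = -56/(8(8s + 3)).
For s > 0 we have 8s + 3 > 8s, so |(-8s - 10)/(8s + 3) + 1| = 56/(8(8s + 3)) < 56/(8·8s) = (7/8)/s.
Thus |(-8s - 10)/(8s + 3) + 1| < ε whenever s > (7/8)/ε.
Take K = (7/8)/ε. If s > K then |(-8s - 10)/(8s + 3) + 1| < (7/8)/s < ε.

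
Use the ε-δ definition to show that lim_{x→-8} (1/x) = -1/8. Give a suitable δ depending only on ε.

Let ε > 0 be given. We seek δ > 0 such that 0 < |x + 8| < δ implies |1/x + 1/8| < ε.
|1/x + 1/8| = |-8 − x|/(8·|x|) = |x + 8|/(8|x|).
Require δ ≤ 4 so that |x| > 8 − 4 = 4, hence 8|x| > 32.
Then |1/x + 1/8| < |x + 8|/32, which is < ε when |x + 8| < 32ε.
Take δ = min(4, 32ε). Then 0 < |x + 8| < δ gives both |x + 8| < 4 and |x + 8| < 32ε, so |1/x + 1/8| < ε.

δ = min(4, 32ε)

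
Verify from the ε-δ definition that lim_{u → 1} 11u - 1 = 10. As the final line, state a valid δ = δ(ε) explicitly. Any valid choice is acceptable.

δ = ε/11

Fix ε > 0. We need δ > 0 so that 0 < |u − 1| < δ implies |(11u - 1) − 10| < ε.
|(11u - 1) − 10| = |11u - 11| = 11|u − 1|.
Thus it suffices that |u − 1| < ε/11.
Choosing δ = ε/11 gives |(11u - 1) − 10| = 11|u − 1| < ε whenever |u − 1| < δ.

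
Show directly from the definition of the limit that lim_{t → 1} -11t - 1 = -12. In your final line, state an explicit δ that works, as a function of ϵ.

δ = ϵ/11

Let ϵ > 0 be given. We need δ > 0 so that 0 < |t − 1| < δ implies |(-11t - 1) + 12| < ϵ.
Since (-11t - 1) + 12 = -11(t − 1), we have |(-11t - 1) + 12| = 11|t − 1|.
Thus it suffices that |t − 1| < ϵ/11.
Choosing δ = ϵ/11 gives |(-11t - 1) + 12| = 11|t − 1| < ϵ whenever |t − 1| < δ.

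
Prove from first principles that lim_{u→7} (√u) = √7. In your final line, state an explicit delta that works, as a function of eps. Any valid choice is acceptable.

delta = min(7, √7·eps)

Let eps > 0. We want delta > 0 such that 0 < |u − 7| < delta implies |√u − √7| < eps.
Rationalise: √u − √7 = (u − 7)/(√u + √7), so |√u − √7| = |u − 7|/(√u + √7).
Restrict delta ≤ 7 so that |u − 7| < 7 forces u > 0, and then √u + √7 > √7.
Hence |√u − √7| < |u − 7|/√7, which is < eps once |u − 7| < √7·eps.
Take delta = min(7, √7·eps). If 0 < |u − 7| < delta then u > 0 and |√u − √7| < |u − 7|/√7 < eps.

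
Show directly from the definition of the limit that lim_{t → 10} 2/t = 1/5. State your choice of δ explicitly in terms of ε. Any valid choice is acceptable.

Fix ε > 0. We seek δ > 0 such that 0 < |t − 10| < δ implies |2/t − (1/5)| < ε.
|2/t − (1/5)| = 2·|10 − t|/(10·|t|) = 2|t − 10|/(10|t|).
Restrict δ ≤ 5. Then |t − 10| < 5 gives |t| > 5, so 10|t| > 50.
Then |2/t − (1/5)| < 2|t − 10|/50, which is < ε when |t − 10| < 25ε.
Take δ = min(5, 25ε). Then 0 < |t − 10| < δ gives both |t − 10| < 5 and |t − 10| < 25ε, so |2/t − (1/5)| < ε.

δ = min(5, 25ε)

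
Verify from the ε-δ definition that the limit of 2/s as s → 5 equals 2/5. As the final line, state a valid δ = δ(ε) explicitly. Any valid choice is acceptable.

Fix ε > 0. We seek δ > 0 such that 0 < |s − 5| < δ implies |2/s − (2/5)| < ε.
|2/s − (2/5)| = 2·|5 − s|/(5·|s|) = 2|s − 5|/(5|s|).
Require δ ≤ 5/2 so that |s| > 5 − 5/2 = 5/2, hence 5|s| > 25/2.
Then |2/s − (2/5)| < 2|s − 5|/(25/2), which is < ε when |s − 5| < (25/4)ε.
Take δ = min(5/2, (25/4)ε). Then 0 < |s − 5| < δ gives both |s − 5| < 5/2 and |s − 5| < (25/4)ε, so |2/s − (2/5)| < ε.

δ = min(5/2, (25/4)ε)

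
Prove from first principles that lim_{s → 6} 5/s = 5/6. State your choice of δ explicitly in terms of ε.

Let ε > 0. We seek δ > 0 such that 0 < |s − 6| < δ implies |5/s − (5/6)| < ε.
|5/s − (5/6)| = 5·|6 − s|/(6·|s|) = 5|s − 6|/(6|s|).
Restrict δ ≤ 3. Then |s − 6| < 3 gives |s| > 3, so 6|s| > 18.
Then |5/s − (5/6)| < 5|s − 6|/18, which is < ε when |s − 6| < (18/5)ε.
Take δ = min(3, (18/5)ε). Then 0 < |s − 6| < δ gives both |s − 6| < 3 and |s − 6| < (18/5)ε, so |5/s − (5/6)| < ε.

δ = min(3, (18/5)ε)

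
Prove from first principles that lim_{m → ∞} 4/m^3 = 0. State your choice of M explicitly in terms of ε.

M = (4/ε)^{1/3}

Let ε > 0 be given. For m ≥ 1, |4/m^3 − 0| = 4/m^3.
4/m^3 < ε ⇔ m^3 > 4/ε ⇔ m > (4/ε)^{1/3}.
Take M = (4/ε)^{1/3}. Then m > M implies 4/m^3 < ε.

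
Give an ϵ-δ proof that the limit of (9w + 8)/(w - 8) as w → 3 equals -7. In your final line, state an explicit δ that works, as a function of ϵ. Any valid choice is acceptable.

δ = min(5/2, (5/32)ϵ)

Let ϵ > 0 be given. We want δ > 0 with 0 < |w − 3| < δ ⇒ |(9w + 8)/(w - 8) + 7| < ϵ.
Combining over a common denominator, (9w + 8)/(w - 8) + 7 = [(9w + 8)·(-5) − 35·(w - 8)] / [(-5)·(w - 8)] = -80(w − 3) / ((-5)(w - 8)).
So |(9w + 8)/(w - 8) + 7| = 80|w − 3| / (5·|w − 8|).
Require δ ≤ 5/2, so |w − 8| ≥ |-5| − |w − 3| > 5 − 5/2 = 5/2.
Hence |(9w + 8)/(w - 8) + 7| < 80|w − 3|/(5·(5/2)) = (32/5)|w − 3|, which is < ϵ once |w − 3| < (5/32)ϵ.
Take δ = min(5/2, (5/32)ϵ). Then 0 < |w − 3| < δ forces both bounds, so |(9w + 8)/(w - 8) + 7| < ϵ.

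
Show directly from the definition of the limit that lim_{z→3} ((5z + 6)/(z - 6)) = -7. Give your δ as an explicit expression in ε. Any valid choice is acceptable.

Fix ε > 0. We want δ > 0 with 0 < |z − 3| < δ ⇒ |(5z + 6)/(z - 6) + 7| < ε.
Combining over a common denominator, (5z + 6)/(z - 6) + 7 = [(5z + 6)·(-3) − 21·(z - 6)] / [(-3)·(z - 6)] = -36(z − 3) / ((-3)(z - 6)).
So |(5z + 6)/(z - 6) + 7| = 36|z − 3| / (3·|z − 6|).
Restrict δ ≤ 3/2. Then |z − 3| < 3/2 gives |z − 6| = |(z − 3) + (-3)| ≥ 3 − 3/2 = 3/2.
Hence |(5z + 6)/(z - 6) + 7| < 36|z − 3|/(3·(3/2)) = 8|z − 3|, which is < ε once |z − 3| < (1/8)ε.
Take δ = min(3/2, (1/8)ε). Then 0 < |z − 3| < δ forces both bounds, so |(5z + 6)/(z - 6) + 7| < ε.

δ = min(3/2, (1/8)ε)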